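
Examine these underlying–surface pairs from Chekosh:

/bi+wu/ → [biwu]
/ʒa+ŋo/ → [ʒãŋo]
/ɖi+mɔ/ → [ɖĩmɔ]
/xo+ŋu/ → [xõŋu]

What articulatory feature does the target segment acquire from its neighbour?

The vowel /a/ surfaces as nasalised [ã] next to the following nasal /ŋ/ — it has acquired the [+nasal] feature of its neighbour.
The other forms show the same pattern: /i/ → [ĩ] before /m/; /o/ → [õ] before /ŋ/ — each time a vowel is nasalised next to a following nasal.
No change occurs in [biwu] because the vowel at the boundary is adjacent to an oral consonant, not a nasal (/i/ next to /w/).

nasality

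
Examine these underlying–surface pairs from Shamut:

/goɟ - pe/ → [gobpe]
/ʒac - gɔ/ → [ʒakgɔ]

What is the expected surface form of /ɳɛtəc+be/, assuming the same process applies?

[ɳɛtəpbe]

The data show regressive place assimilation: /ɟ/ → [b] before /p/; /c/ → [k] before /g/. In each pair only place changes, matching the following consonant, while manner and voice stay constant.
The rule targets /c/ (voiceless palatal stop), which sits before the trigger /b/ (bilabial).
A voiceless bilabial stop is [p], so the surface segment is [p].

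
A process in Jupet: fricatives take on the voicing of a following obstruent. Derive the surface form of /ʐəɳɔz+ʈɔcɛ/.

[ʐəɳɔsʈɔcɛ]

The rule targets /z/ (voiced alveolar fricative), which sits before the trigger /ʈ/ (voiceless).
Changing only its voicing to voiceless gives [s] — the voiceless alveolar fricative.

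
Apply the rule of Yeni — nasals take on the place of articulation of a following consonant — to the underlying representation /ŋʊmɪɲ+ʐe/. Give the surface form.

[ŋʊmɪɳʐe]

/ɲ/ is a voiced palatal nasal. The following trigger /ʐ/ is retroflex, so /ɲ/ must become retroflex as well.
The voiced retroflex nasal is [ɳ], so /ɲ/ → [ɳ].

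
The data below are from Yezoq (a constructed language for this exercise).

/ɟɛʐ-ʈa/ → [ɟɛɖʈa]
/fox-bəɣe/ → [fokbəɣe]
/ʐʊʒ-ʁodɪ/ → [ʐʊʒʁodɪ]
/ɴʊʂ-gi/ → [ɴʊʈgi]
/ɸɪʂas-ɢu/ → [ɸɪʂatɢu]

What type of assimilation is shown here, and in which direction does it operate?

Underlying /ʐ/ is realised as [ɖ] next to /ʈ/; /ʈ/ itself does not change.
The change fricative → stop matches the manner of the following /ʈ/, identifying this as manner assimilation.
Place and voice are unchanged, so the assimilation is partial, not total.
The other alternating forms pattern the same way: /x/ → [k] before /b/ (fricative → stop, matching a stop); /ʂ/ → [ʈ] before /g/ (fricative → stop, matching a stop); /s/ → [t] before /ɢ/ (fricative → stop, matching a stop) — only manner changes, and always toward the following segment.
Nothing changes in [ʐʊʒʁodɪ]: there the adjacent consonants already agree in manner (/ʒ/ and /ʁ/ are both fricatives), so this form is consistent with the same rule.
Since the segment that changes precedes the conditioning segment, the assimilation is regressive.

regressive manner assimilation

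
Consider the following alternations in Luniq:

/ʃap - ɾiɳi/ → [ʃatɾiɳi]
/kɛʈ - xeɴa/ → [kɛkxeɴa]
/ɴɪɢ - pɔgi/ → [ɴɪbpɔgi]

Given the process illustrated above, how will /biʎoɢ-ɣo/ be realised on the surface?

[biʎogɣo]

The data show regressive place assimilation: /p/ → [t] before /ɾ/; /ʈ/ → [k] before /x/; /ɢ/ → [b] before /p/. In each pair only place changes, matching the following consonant, while manner and voice stay constant.
The rule targets /ɢ/ (voiced uvular stop), which sits before the trigger /ɣ/ (velar).
A voiced velar stop is [g], so the surface segment is [g].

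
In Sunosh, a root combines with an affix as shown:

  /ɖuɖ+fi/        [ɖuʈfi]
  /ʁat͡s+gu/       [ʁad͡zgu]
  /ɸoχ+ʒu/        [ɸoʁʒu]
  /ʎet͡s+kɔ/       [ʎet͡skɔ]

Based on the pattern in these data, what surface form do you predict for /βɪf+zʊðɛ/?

The data show regressive voicing assimilation: /ɖ/ → [ʈ] before /f/; /t͡s/ → [d͡z] before /g/; /χ/ → [ʁ] before /ʒ/. In each pair only voicing changes, matching the following consonant, while place and manner stay constant.
Nothing changes in [ʎet͡skɔ]: there the adjacent consonants already agree in voicing (/t͡s/ and /k/ are both voiceless), so this form is consistent with the same rule.
The rule targets /f/ (voiceless labiodental fricative), which sits before the trigger /z/ (voiced).
A voiced labiodental fricative is [v], so the surface segment is [v].

[βɪvzʊðɛ]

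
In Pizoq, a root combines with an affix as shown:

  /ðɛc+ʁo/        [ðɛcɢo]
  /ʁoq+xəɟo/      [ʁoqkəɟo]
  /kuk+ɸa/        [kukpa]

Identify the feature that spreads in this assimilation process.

Underlying /ʁ/ is realised as [ɢ] next to /c/; /c/ itself does not change.
The change fricative → stop matches the manner of the preceding /c/, identifying this as manner assimilation.
The other alternating forms pattern the same way: /x/ → [k] after /q/ (fricative → stop, matching a stop); /ɸ/ → [p] after /k/ (fricative → stop, matching a stop) — only manner changes, and always toward the preceding segment.

manner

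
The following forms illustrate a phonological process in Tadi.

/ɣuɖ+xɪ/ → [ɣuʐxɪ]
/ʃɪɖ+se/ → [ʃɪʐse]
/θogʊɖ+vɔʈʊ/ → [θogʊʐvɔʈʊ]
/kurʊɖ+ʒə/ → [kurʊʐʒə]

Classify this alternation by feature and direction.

regressive manner assimilation

Comparing underlying and surface forms, /ɖ/ → [ʐ] is the alternation; the neighbouring /x/ is constant.
The change stop → fricative matches the manner of the following /x/, identifying this as manner assimilation.
Place and voice are unchanged, so the assimilation is partial, not total.
Checking the remaining alternations: /ɖ/ → [ʐ] before /s/ (stop → fricative, matching a fricative); /ɖ/ → [ʐ] before /v/ (stop → fricative, matching a fricative); /ɖ/ → [ʐ] before /ʒ/ (stop → fricative, matching a fricative) — only manner changes, and always toward the following segment.
Since the segment that changes precedes the conditioning segment, the assimilation is regressive.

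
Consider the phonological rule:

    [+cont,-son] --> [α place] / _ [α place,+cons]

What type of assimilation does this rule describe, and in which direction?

The rule copies the place features (abbreviated [place]) from the environment onto the target, so the assimilating feature is place.
Since the environment is written after the underscore, the trigger follows the target; the direction is regressive.

regressive place assimilation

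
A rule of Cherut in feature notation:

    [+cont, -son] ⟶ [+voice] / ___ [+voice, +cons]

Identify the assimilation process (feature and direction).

The target ([+cont, -son], fricatives) acquires [+voice] next to a voiced consonant ([+voice, +cons]) — it takes on the voicing of its neighbour, so the feature that spreads is voicing.
Since the environment is written after the underscore, the trigger follows the target; the direction is regressive.

regressive voicing assimilation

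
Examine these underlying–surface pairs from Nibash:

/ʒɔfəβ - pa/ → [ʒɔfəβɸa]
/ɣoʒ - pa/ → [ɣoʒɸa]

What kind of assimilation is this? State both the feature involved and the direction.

progressive manner assimilation

Underlying /p/ is realised as [ɸ] next to /β/; /β/ itself does not change.
/p/ is a stop while /β/ is a fricative; the output [ɸ] is a fricative, matching the trigger — so the feature that spreads is manner.
Place and voice are unchanged, so the assimilation is partial, not total.
The other alternating form patterns the same way: /p/ → [ɸ] after /ʒ/ (stop → fricative, matching a fricative) — only manner changes, and always toward the preceding segment.
The trigger is the preceding segment, so the direction is progressive (perseverative).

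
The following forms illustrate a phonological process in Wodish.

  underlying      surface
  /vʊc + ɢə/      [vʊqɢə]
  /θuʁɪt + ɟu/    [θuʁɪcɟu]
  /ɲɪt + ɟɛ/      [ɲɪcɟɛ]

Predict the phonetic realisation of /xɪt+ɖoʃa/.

The data show regressive place assimilation: /c/ → [q] before /ɢ/; /t/ → [c] before /ɟ/. In each pair only place changes, matching the following consonant, while manner and voice stay constant.
/t/ is a voiceless alveolar stop. The following trigger /ɖ/ is retroflex, so /t/ must become retroflex as well.
The voiceless retroflex stop is [ʈ], so /t/ → [ʈ].

[xɪʈɖoʃa]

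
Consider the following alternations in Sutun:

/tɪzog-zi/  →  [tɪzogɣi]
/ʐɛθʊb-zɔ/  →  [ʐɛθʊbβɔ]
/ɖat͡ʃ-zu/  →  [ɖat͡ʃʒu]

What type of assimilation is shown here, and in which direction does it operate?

The segment that alternates is /z/, which surfaces as [ɣ] when adjacent to /g/.
/z/ is alveolar while /g/ is velar; the output [ɣ] is velar, matching the trigger — so the feature that spreads is place.
Manner and voice are unchanged, so the assimilation is partial, not total.
The same holds elsewhere in the data: /z/ → [β] after /b/ (alveolar → bilabial, matching bilabial); /z/ → [ʒ] after /t͡ʃ/ (alveolar → postalveolar, matching postalveolar) — only place changes, and always toward the preceding segment.
The trigger is the preceding segment, so the direction is progressive (perseverative).

progressive place assimilation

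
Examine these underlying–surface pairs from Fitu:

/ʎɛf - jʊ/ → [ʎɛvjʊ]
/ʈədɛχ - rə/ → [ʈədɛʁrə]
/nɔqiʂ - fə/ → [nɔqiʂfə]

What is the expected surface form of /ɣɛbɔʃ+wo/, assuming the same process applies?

The data show regressive voicing assimilation: /f/ → [v] before /j/; /χ/ → [ʁ] before /r/. In each pair only voicing changes, matching the following consonant, while place and manner stay constant.
No alternation appears in [nɔqiʂfə]: there the adjacent consonants already agree in voicing (/ʂ/ and /f/ are both voiceless), so this form is consistent with the same rule.
/ʃ/ is a voiceless postalveolar fricative. The following trigger /w/ is voiced, so /ʃ/ must become voiced as well.
The voiced postalveolar fricative is [ʒ], so /ʃ/ → [ʒ].

[ɣɛbɔʒwo]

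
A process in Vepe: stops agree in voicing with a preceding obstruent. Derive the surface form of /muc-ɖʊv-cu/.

[mucʈʊvɟu]

The rule targets /ɖ/ (voiced retroflex stop), which sits after the trigger /c/ (voiceless).
Changing only its voicing to voiceless gives [ʈ] — the voiceless retroflex stop.
At the second juncture, /c/ likewise becomes [ɟ] adjacent to /v/.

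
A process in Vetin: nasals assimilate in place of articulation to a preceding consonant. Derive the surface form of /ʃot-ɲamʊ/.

/ɲ/ is a voiced palatal nasal. The preceding trigger /t/ is alveolar, so /ɲ/ must become alveolar as well.
A voiced alveolar nasal is [n], so the surface segment is [n].

[ʃotnamʊ]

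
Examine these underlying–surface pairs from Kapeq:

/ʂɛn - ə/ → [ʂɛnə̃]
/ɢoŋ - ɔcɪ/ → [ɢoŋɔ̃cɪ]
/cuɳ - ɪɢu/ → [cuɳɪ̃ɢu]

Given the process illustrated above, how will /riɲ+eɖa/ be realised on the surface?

The data show progressive nasality assimilation (vowel nasalisation): /ə/ → [ə̃] after /n/; /ɔ/ → [ɔ̃] after /ŋ/; /ɪ/ → [ɪ̃] after /ɳ/ — a vowel is nasalised by an immediately preceding nasal consonant.
The vowel /e/ is adjacent to the preceding nasal /ɲ/, so it acquires [+nasal] and surfaces as [ẽ].

[riɲẽɖa]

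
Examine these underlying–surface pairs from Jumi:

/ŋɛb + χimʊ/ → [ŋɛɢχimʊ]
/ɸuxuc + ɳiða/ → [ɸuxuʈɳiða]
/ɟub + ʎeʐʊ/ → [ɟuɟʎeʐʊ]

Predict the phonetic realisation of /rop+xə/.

[rokxə]

The data show regressive place assimilation: /b/ → [ɢ] before /χ/; /c/ → [ʈ] before /ɳ/; /b/ → [ɟ] before /ʎ/. In each pair only place changes, matching the following consonant, while manner and voice stay constant.
/p/ is a voiceless bilabial stop. The following trigger /x/ is velar, so /p/ must become velar as well.
Changing only its place to velar gives [k] — the voiceless velar stop.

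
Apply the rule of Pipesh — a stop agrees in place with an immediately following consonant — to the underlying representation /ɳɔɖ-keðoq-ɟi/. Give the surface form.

[ɳɔgkeðocɟi]

The rule targets /ɖ/ (voiced retroflex stop), which sits before the trigger /k/ (velar).
The voiced velar stop is [g], so /ɖ/ → [g].
At the second juncture, /q/ likewise becomes [c] adjacent to /ɟ/.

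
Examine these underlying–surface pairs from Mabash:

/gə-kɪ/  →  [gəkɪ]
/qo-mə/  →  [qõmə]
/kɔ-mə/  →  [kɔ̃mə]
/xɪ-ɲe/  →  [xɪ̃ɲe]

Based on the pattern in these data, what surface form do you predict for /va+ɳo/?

The data show regressive nasality assimilation (vowel nasalisation): /o/ → [õ] before /m/; /ɔ/ → [ɔ̃] before /m/; /ɪ/ → [ɪ̃] before /ɲ/ — a vowel is nasalised by an immediately following nasal consonant.
No change occurs in [gəkɪ] because the vowel at the boundary is adjacent to an oral consonant, not a nasal (/ə/ next to /k/).
/a/ sits next to the nasal /ɳ/ and is therefore nasalised to [ã].

[vãɳo]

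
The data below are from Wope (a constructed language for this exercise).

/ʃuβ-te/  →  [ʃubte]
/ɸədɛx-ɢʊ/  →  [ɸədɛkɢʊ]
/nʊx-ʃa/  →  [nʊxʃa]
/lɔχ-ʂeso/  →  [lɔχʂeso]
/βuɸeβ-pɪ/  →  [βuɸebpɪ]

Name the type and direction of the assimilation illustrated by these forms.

The segment that alternates is /β/, which surfaces as [b] when adjacent to /t/.
/β/ is a fricative while /t/ is a stop; the output [b] is a stop, matching the trigger — so the feature that spreads is manner.
Place and voice are unchanged, so the assimilation is partial, not total.
Checking the remaining alternations: /x/ → [k] before /ɢ/ (fricative → stop, matching a stop); /β/ → [b] before /p/ (fricative → stop, matching a stop) — only manner changes, and always toward the following segment.
Nothing changes in [nʊxʃa], [lɔχʂeso]: there the adjacent consonants already agree in manner (/x/ and /ʃ/ are both fricatives; /χ/ and /ʂ/ are both fricatives), so these forms are consistent with the same rule.
The trigger is the following segment, so the direction is regressive (anticipatory).

regressive manner assimilation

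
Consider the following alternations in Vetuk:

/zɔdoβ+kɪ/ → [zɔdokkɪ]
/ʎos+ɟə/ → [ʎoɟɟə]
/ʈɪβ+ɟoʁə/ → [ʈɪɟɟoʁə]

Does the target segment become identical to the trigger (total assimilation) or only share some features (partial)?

Comparing underlying and surface forms, /β/ → [k] is the alternation; the neighbouring /k/ is constant.
The output [k] is identical to the trigger /k/ — every feature (place, manner, voicing) has been copied — so this is total assimilation.
The other forms behave the same way: /s/ → [ɟ] before /ɟ/; /β/ → [ɟ] before /ɟ/ — in each case the output is a copy of the following consonant.

total assimilation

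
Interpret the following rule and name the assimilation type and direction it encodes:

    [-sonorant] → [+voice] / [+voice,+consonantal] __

progressive voicing assimilation

The structural change is [+voice], and the conditioning segment [+voice,+consonantal] (a voiced consonant) is itself voiced, so the target comes to share the voicing of its neighbour — voicing assimilation.
The conditioning segment sits to the left of the focus bar, meaning the trigger precedes the segment that changes — progressive assimilation.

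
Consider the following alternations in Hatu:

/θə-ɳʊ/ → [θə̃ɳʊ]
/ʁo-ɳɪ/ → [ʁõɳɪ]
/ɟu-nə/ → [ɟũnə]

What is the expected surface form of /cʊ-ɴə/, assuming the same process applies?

The data show regressive nasality assimilation (vowel nasalisation): /ə/ → [ə̃] before /ɳ/; /o/ → [õ] before /ɳ/; /u/ → [ũ] before /n/ — a vowel is nasalised by an immediately following nasal consonant.
The vowel /ʊ/ is adjacent to the following nasal /ɴ/, so it acquires [+nasal] and surfaces as [ʊ̃].

[cʊ̃ɴə]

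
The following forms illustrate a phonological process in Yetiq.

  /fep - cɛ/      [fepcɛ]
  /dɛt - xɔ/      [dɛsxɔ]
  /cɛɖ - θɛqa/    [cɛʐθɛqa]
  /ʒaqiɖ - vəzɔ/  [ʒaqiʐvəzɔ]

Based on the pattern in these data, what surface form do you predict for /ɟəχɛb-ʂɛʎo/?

[ɟəχɛβʂɛʎo]

The data show regressive manner assimilation: /t/ → [s] before /x/; /ɖ/ → [ʐ] before /θ/; /ɖ/ → [ʐ] before /v/. In each pair only manner changes, matching the following consonant, while place and voice stay constant.
Nothing changes in [fepcɛ]: there the adjacent consonants already agree in manner (/p/ and /c/ are both stops), so this form is consistent with the same rule.
The rule targets /b/ (voiced bilabial stop), which sits before the trigger /ʂ/ (fricative).
Changing only its manner to fricative gives [β] — the voiced bilabial fricative.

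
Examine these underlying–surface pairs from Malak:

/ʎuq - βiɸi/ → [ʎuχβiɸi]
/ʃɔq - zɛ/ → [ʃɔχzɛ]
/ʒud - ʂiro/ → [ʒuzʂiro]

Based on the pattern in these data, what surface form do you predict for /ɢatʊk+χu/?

The data show regressive manner assimilation: /q/ → [χ] before /β/; /q/ → [χ] before /z/; /d/ → [z] before /ʂ/. In each pair only manner changes, matching the following consonant, while place and voice stay constant.
The rule targets /k/ (voiceless velar stop), which sits before the trigger /χ/ (fricative).
Changing only its manner to fricative gives [x] — the voiceless velar fricative.

[ɢatʊxχu]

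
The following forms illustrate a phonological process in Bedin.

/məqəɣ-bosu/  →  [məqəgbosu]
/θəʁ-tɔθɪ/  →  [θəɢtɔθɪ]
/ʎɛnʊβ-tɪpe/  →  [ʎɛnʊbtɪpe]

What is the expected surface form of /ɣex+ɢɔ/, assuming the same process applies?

[ɣekɢɔ]

The data show regressive manner assimilation: /ɣ/ → [g] before /b/; /ʁ/ → [ɢ] before /t/; /β/ → [b] before /t/. In each pair only manner changes, matching the following consonant, while place and voice stay constant.
/x/ is a voiceless velar fricative. The following trigger /ɢ/ is a stop, so /x/ must become a stop as well.
A voiceless velar stop is [k], so the surface segment is [k].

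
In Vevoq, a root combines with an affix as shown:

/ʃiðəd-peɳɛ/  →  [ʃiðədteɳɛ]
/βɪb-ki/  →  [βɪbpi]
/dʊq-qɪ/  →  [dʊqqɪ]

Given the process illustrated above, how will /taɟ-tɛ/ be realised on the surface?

[taɟcɛ]

The data show progressive place assimilation: /p/ → [t] after /d/; /k/ → [p] after /b/. In each pair only place changes, matching the preceding consonant, while manner and voice stay constant.
Nothing changes in [dʊqqɪ]: there the adjacent consonants already agree in place (/q/ and /q/ are both uvular), so this form is consistent with the same rule.
/t/ is a voiceless alveolar stop. The preceding trigger /ɟ/ is palatal, so /t/ must become palatal as well.
The voiceless palatal stop is [c], so /t/ → [c].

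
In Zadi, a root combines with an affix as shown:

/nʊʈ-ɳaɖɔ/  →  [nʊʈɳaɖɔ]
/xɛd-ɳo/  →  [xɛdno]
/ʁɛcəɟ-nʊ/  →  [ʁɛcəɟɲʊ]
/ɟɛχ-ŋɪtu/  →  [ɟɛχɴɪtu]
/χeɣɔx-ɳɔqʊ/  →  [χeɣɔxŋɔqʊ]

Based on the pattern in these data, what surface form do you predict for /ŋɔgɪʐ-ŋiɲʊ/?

The data show progressive place assimilation: /ɳ/ → [n] after /d/; /n/ → [ɲ] after /ɟ/; /ŋ/ → [ɴ] after /χ/; /ɳ/ → [ŋ] after /x/. In each pair only place changes, matching the preceding consonant, while manner and voice stay constant.
No alternation appears in [nʊʈɳaɖɔ]: there the adjacent consonants already agree in place (/ɳ/ and /ʈ/ are both retroflex), so this form is consistent with the same rule.
/ŋ/ is a voiced velar nasal. The preceding trigger /ʐ/ is retroflex, so /ŋ/ must become retroflex as well.
Changing only its place to retroflex gives [ɳ] — the voiced retroflex nasal.

[ŋɔgɪʐɳiɲʊ]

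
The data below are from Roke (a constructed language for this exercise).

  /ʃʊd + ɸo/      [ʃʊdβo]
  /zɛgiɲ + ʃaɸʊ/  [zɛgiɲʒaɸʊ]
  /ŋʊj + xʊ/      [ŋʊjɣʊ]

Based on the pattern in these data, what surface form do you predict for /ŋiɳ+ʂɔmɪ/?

[ŋiɳʐɔmɪ]

The data show progressive voicing assimilation: /ɸ/ → [β] after /d/; /ʃ/ → [ʒ] after /ɲ/; /x/ → [ɣ] after /j/. In each pair only voicing changes, matching the preceding consonant, while place and manner stay constant.
/ʂ/ is a voiceless retroflex fricative. The preceding trigger /ɳ/ is voiced, so /ʂ/ must become voiced as well.
Changing only its voicing to voiced gives [ʐ] — the voiced retroflex fricative.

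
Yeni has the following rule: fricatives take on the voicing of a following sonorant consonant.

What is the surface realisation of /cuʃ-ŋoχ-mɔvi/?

The rule targets /ʃ/ (voiceless postalveolar fricative), which sits before the trigger /ŋ/ (voiced).
The voiced postalveolar fricative is [ʒ], so /ʃ/ → [ʒ].
At the second juncture, /χ/ likewise becomes [ʁ] adjacent to /m/.

[cuʒŋoʁmɔvi]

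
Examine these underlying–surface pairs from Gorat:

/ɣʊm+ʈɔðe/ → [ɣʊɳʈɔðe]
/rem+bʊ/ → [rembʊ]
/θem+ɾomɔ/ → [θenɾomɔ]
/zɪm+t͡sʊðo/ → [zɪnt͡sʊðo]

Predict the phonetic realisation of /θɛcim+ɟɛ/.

[θɛciɲɟɛ]

The data show regressive place assimilation: /m/ → [ɳ] before /ʈ/; /m/ → [n] before /ɾ/; /m/ → [n] before /t͡s/. In each pair only place changes, matching the following consonant, while manner and voice stay constant.
Nothing changes in [rembʊ]: there the adjacent consonants already agree in place (/m/ and /b/ are both bilabial), so this form is consistent with the same rule.
The rule targets /m/ (voiced bilabial nasal), which sits before the trigger /ɟ/ (palatal).
Changing only its place to palatal gives [ɲ] — the voiced palatal nasal.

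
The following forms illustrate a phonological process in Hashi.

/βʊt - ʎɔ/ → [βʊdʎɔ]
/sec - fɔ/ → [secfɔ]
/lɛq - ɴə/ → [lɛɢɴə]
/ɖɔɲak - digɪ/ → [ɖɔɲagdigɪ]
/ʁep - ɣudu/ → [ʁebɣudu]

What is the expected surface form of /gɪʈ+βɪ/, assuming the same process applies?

[gɪɖβɪ]

The data show regressive voicing assimilation: /t/ → [d] before /ʎ/; /q/ → [ɢ] before /ɴ/; /k/ → [g] before /d/; /p/ → [b] before /ɣ/. In each pair only voicing changes, matching the following consonant, while place and manner stay constant.
No alternation appears in [secfɔ]: there the adjacent consonants already agree in voicing (/c/ and /f/ are both voiceless), so this form is consistent with the same rule.
The rule targets /ʈ/ (voiceless retroflex stop), which sits before the trigger /β/ (voiced).
The voiced retroflex stop is [ɖ], so /ʈ/ → [ɖ].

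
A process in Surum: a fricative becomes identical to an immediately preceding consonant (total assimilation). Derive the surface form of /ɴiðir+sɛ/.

/s/ is the segment targeted by the rule; it sits immediately after /r/, so it assimilates completely and surfaces as [r].

[ɴiðirrɛ]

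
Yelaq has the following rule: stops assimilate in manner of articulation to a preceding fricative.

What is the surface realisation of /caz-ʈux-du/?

[cazʂuxzu]

/ʈ/ is a voiceless retroflex stop. The preceding trigger /z/ is a fricative, so /ʈ/ must become a fricative as well.
A voiceless retroflex fricative is [ʂ], so the surface segment is [ʂ].
At the second juncture, /d/ likewise becomes [z] adjacent to /x/.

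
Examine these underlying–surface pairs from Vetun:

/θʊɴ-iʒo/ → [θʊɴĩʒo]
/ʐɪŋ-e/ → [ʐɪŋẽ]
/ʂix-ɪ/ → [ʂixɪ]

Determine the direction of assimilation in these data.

The vowel /i/ surfaces as nasalised [ĩ] next to the preceding nasal /ɴ/ — it has acquired the [+nasal] feature of its neighbour.
The other form shows the same pattern: /e/ → [ẽ] after /ŋ/ — each time a vowel is nasalised next to a preceding nasal.
No change occurs in [ʂixɪ] because the vowel at the boundary is adjacent to an oral consonant, not a nasal (/ɪ/ next to /x/).
Because the conditioning nasal is to the left of the vowel that changes, the process is progressive (perseverative).

progressive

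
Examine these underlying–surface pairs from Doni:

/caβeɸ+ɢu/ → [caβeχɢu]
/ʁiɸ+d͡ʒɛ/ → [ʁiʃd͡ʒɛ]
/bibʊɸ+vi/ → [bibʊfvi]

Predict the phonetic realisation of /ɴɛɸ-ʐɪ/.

The data show regressive place assimilation: /ɸ/ → [χ] before /ɢ/; /ɸ/ → [ʃ] before /d͡ʒ/; /ɸ/ → [f] before /v/. In each pair only place changes, matching the following consonant, while manner and voice stay constant.
/ɸ/ is a voiceless bilabial fricative. The following trigger /ʐ/ is retroflex, so /ɸ/ must become retroflex as well.
Changing only its place to retroflex gives [ʂ] — the voiceless retroflex fricative.

[ɴɛʂʐɪ]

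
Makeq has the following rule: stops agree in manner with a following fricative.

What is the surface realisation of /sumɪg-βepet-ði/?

[sumɪɣβepesði]

The rule targets /g/ (voiced velar stop), which sits before the trigger /β/ (fricative).
A voiced velar fricative is [ɣ], so the surface segment is [ɣ].
At the second juncture, /t/ likewise becomes [s] adjacent to /ð/.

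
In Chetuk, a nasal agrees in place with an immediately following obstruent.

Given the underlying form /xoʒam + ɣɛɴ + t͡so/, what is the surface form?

/m/ is a voiced bilabial nasal. The following trigger /ɣ/ is velar, so /m/ must become velar as well.
The voiced velar nasal is [ŋ], so /m/ → [ŋ].
The same rule applies at the second boundary: /ɴ/ → [n] next to /t͡s/.

[xoʒaŋɣɛnt͡so]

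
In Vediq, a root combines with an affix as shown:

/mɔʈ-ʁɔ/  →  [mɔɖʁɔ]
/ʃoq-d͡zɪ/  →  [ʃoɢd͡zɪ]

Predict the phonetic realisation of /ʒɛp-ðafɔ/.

[ʒɛbðafɔ]

The data show regressive voicing assimilation: /ʈ/ → [ɖ] before /ʁ/; /q/ → [ɢ] before /d͡z/. In each pair only voicing changes, matching the following consonant, while place and manner stay constant.
The rule targets /p/ (voiceless bilabial stop), which sits before the trigger /ð/ (voiced).
A voiced bilabial stop is [b], so the surface segment is [b].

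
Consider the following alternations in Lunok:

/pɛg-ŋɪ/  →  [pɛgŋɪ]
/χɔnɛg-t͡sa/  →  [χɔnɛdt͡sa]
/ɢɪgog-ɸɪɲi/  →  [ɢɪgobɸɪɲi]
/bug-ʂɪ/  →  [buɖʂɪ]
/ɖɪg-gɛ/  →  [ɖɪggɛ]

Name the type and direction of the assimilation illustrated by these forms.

Comparing underlying and surface forms, /g/ → [d] is the alternation; the neighbouring /t͡s/ is constant.
/g/ is velar while /t͡s/ is alveolar; the output [d] is alveolar, matching the trigger — so the feature that spreads is place.
Manner and voice are unchanged, so the assimilation is partial, not total.
Checking the remaining alternations: /g/ → [b] before /ɸ/ (velar → bilabial, matching bilabial); /g/ → [ɖ] before /ʂ/ (velar → retroflex, matching retroflex) — only place changes, and always toward the following segment.
No alternation appears in [pɛgŋɪ], [ɖɪggɛ]: there the adjacent consonants already agree in place (/g/ and /ŋ/ are both velar; /g/ and /g/ are both velar), so these forms are consistent with the same rule.
The trigger is the following segment, so the direction is regressive (anticipatory).

regressive place assimilation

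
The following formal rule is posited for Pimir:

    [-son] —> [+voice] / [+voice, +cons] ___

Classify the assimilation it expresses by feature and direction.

The structural change is [+voice], and the conditioning segment [+voice, +cons] (a voiced consonant) is itself voiced, so the target comes to share the voicing of its neighbour — voicing assimilation.
The conditioning segment sits to the left of the focus bar, meaning the trigger precedes the segment that changes — progressive assimilation.

progressive voicing assimilation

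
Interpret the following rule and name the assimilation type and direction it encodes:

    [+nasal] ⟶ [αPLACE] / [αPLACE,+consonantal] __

The shared variable α links the value of the place features (abbreviated [PLACE]) on the target to the same value on the neighbouring segment, so place is the feature that assimilates.
Since the environment is written before the underscore, the trigger precedes the target; the direction is progressive.

progressive place assimilation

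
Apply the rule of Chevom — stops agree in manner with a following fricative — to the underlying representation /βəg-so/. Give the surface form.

/g/ is a voiced velar stop. The following trigger /s/ is a fricative, so /g/ must become a fricative as well.
Changing only its manner to fricative gives [ɣ] — the voiced velar fricative.

[βəɣso]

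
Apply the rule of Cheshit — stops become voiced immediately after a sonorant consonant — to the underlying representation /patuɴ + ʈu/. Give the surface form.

[patuɴɖu]

/ʈ/ is a voiceless retroflex stop. The preceding trigger /ɴ/ is voiced, so /ʈ/ must become voiced as well.
Changing only its voicing to voiced gives [ɖ] — the voiced retroflex stop.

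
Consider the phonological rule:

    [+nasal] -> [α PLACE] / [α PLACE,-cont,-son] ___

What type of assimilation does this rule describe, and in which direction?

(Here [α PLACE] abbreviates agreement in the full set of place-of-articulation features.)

The shared variable α links the value of the place features (abbreviated [PLACE]) on the target to the same value on the neighbouring segment, so place is the feature that assimilates.
Since the environment is written before the underscore, the trigger precedes the target; the direction is progressive.

progressive place assimilation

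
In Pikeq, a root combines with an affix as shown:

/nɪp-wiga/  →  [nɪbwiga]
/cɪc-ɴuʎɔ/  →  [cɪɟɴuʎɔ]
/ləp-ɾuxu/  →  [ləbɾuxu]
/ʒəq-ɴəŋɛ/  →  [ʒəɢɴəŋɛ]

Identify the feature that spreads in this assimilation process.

voicing

Comparing underlying and surface forms, /p/ → [b] is the alternation; the neighbouring /w/ is constant.
The change voiceless → voiced matches the voicing of the following /w/, identifying this as voicing assimilation.
Checking the remaining alternations: /c/ → [ɟ] before /ɴ/ (voiceless → voiced, matching voiced); /p/ → [b] before /ɾ/ (voiceless → voiced, matching voiced); /q/ → [ɢ] before /ɴ/ (voiceless → voiced, matching voiced) — only voicing changes, and always toward the following segment.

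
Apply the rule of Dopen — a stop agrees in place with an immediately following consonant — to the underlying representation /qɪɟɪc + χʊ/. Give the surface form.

The rule targets /c/ (voiceless palatal stop), which sits before the trigger /χ/ (uvular).
A voiceless uvular stop is [q], so the surface segment is [q].

[qɪɟɪqχʊ]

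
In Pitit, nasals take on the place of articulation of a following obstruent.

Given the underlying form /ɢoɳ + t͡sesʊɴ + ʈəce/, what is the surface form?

[ɢont͡sesʊɳʈəce]

The rule targets /ɳ/ (voiced retroflex nasal), which sits before the trigger /t͡s/ (alveolar).
A voiced alveolar nasal is [n], so the surface segment is [n].
At the second juncture, /ɴ/ likewise becomes [ɳ] adjacent to /ʈ/.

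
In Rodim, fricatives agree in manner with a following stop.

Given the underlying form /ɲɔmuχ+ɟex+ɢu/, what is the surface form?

[ɲɔmuqɟekɢu]

/χ/ is a voiceless uvular fricative. The following trigger /ɟ/ is a stop, so /χ/ must become a stop as well.
A voiceless uvular stop is [q], so the surface segment is [q].
At the second juncture, /x/ likewise becomes [k] adjacent to /ɢ/.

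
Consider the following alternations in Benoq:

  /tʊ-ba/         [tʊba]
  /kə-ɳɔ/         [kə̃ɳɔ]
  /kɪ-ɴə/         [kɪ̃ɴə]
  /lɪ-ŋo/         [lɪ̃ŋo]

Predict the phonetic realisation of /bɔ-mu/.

[bɔ̃mu]

The data show regressive nasality assimilation (vowel nasalisation): /ə/ → [ə̃] before /ɳ/; /ɪ/ → [ɪ̃] before /ɴ/; /ɪ/ → [ɪ̃] before /ŋ/ — a vowel is nasalised by an immediately following nasal consonant.
No change occurs in [tʊba] because the vowel at the boundary is adjacent to an oral consonant, not a nasal (/ʊ/ next to /b/).
/ɔ/ sits next to the nasal /m/ and is therefore nasalised to [ɔ̃].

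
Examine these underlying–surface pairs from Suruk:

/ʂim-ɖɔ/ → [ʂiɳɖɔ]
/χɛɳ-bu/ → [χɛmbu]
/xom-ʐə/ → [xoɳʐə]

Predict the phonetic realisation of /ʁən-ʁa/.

[ʁəɴʁa]

The data show regressive place assimilation: /m/ → [ɳ] before /ɖ/; /ɳ/ → [m] before /b/; /m/ → [ɳ] before /ʐ/. In each pair only place changes, matching the following consonant, while manner and voice stay constant.
The rule targets /n/ (voiced alveolar nasal), which sits before the trigger /ʁ/ (uvular).
A voiced uvular nasal is [ɴ], so the surface segment is [ɴ].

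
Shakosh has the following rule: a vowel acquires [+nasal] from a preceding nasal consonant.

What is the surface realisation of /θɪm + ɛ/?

/ɛ/ sits next to the nasal /m/ and is therefore nasalised to [ɛ̃].

[θɪmɛ̃]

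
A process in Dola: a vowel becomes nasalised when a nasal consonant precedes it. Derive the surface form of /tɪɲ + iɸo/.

/i/ sits next to the nasal /ɲ/ and is therefore nasalised to [ĩ].

[tɪɲĩɸo]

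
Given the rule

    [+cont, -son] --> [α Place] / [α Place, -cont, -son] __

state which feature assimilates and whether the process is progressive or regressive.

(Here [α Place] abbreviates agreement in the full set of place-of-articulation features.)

progressive place assimilation

The rule copies the place features (abbreviated [Place]) from the environment onto the target, so the assimilating feature is place.
Since the environment is written before the underscore, the trigger precedes the target; the direction is progressive.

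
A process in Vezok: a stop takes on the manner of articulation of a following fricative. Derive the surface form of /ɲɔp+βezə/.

[ɲɔɸβezə]

/p/ is a voiceless bilabial stop. The following trigger /β/ is a fricative, so /p/ must become a fricative as well.
The voiceless bilabial fricative is [ɸ], so /p/ → [ɸ].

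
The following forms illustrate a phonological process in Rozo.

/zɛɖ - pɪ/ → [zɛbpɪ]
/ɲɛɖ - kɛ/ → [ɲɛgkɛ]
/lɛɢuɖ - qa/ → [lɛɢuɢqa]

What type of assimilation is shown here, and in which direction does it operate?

Underlying /ɖ/ is realised as [b] next to /p/; /p/ itself does not change.
The change retroflex → bilabial matches the place of the following /p/, identifying this as place assimilation.
Manner and voice are unchanged, so the assimilation is partial, not total.
The other alternating forms pattern the same way: /ɖ/ → [g] before /k/ (retroflex → velar, matching velar); /ɖ/ → [ɢ] before /q/ (retroflex → uvular, matching uvular) — only place changes, and always toward the following segment.
Since the segment that changes precedes the conditioning segment, the assimilation is regressive.

regressive place assimilation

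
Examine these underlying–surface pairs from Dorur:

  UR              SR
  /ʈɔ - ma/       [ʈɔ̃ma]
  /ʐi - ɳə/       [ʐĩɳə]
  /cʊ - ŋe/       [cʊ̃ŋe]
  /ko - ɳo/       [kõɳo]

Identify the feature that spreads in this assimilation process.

The vowel /ɔ/ surfaces as nasalised [ɔ̃] next to the following nasal /m/ — it has acquired the [+nasal] feature of its neighbour.
The other forms show the same pattern: /i/ → [ĩ] before /ɳ/; /ʊ/ → [ʊ̃] before /ŋ/; /o/ → [õ] before /ɳ/ — each time a vowel is nasalised next to a following nasal.

nasality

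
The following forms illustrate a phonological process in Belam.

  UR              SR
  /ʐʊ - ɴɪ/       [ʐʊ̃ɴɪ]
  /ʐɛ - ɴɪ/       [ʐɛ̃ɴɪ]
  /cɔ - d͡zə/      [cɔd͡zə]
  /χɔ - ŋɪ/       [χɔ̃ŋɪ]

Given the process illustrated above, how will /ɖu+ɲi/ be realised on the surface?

The data show regressive nasality assimilation (vowel nasalisation): /ʊ/ → [ʊ̃] before /ɴ/; /ɛ/ → [ɛ̃] before /ɴ/; /ɔ/ → [ɔ̃] before /ŋ/ — a vowel is nasalised by an immediately following nasal consonant.
No change occurs in [cɔd͡zə] because the vowel at the boundary is adjacent to an oral consonant, not a nasal (/ɔ/ next to /d͡z/).
/u/ sits next to the nasal /ɲ/ and is therefore nasalised to [ũ].

[ɖũɲi]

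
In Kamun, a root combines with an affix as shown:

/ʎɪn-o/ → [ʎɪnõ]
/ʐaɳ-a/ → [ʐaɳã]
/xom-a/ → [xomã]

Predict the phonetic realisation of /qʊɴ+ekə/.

[qʊɴẽkə]

The data show progressive nasality assimilation (vowel nasalisation): /o/ → [õ] after /n/; /a/ → [ã] after /ɳ/; /a/ → [ã] after /m/ — a vowel is nasalised by an immediately preceding nasal consonant.
The vowel /e/ is adjacent to the preceding nasal /ɴ/, so it acquires [+nasal] and surfaces as [ẽ].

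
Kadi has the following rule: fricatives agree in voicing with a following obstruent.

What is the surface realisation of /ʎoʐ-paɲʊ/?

[ʎoʂpaɲʊ]

The rule targets /ʐ/ (voiced retroflex fricative), which sits before the trigger /p/ (voiceless).
The voiceless retroflex fricative is [ʂ], so /ʐ/ → [ʂ].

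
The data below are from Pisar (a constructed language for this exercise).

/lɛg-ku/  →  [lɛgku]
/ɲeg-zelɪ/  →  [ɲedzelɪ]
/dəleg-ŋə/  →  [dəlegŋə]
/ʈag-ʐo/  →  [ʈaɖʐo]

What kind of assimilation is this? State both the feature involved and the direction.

The segment that alternates is /g/, which surfaces as [d] when adjacent to /z/.
/g/ is velar while /z/ is alveolar; the output [d] is alveolar, matching the trigger — so the feature that spreads is place.
Manner and voice are unchanged, so the assimilation is partial, not total.
The other alternating form patterns the same way: /g/ → [ɖ] before /ʐ/ (velar → retroflex, matching retroflex) — only place changes, and always toward the following segment.
No alternation appears in [lɛgku], [dəlegŋə]: there the adjacent consonants already agree in place (/g/ and /k/ are both velar; /g/ and /ŋ/ are both velar), so these forms are consistent with the same rule.
Since the segment that changes precedes the conditioning segment, the assimilation is regressive.

regressive place assimilation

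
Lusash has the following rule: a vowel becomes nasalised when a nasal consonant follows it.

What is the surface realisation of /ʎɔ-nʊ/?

[ʎɔ̃nʊ]

/ɔ/ sits next to the nasal /n/ and is therefore nasalised to [ɔ̃].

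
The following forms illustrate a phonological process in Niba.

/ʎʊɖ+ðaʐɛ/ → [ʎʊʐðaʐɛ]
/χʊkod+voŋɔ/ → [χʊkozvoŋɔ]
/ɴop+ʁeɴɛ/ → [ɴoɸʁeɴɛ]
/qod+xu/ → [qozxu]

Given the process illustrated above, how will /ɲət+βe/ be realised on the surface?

The data show regressive manner assimilation: /ɖ/ → [ʐ] before /ð/; /d/ → [z] before /v/; /p/ → [ɸ] before /ʁ/; /d/ → [z] before /x/. In each pair only manner changes, matching the following consonant, while place and voice stay constant.
/t/ is a voiceless alveolar stop. The following trigger /β/ is a fricative, so /t/ must become a fricative as well.
The voiceless alveolar fricative is [s], so /t/ → [s].

[ɲəsβe]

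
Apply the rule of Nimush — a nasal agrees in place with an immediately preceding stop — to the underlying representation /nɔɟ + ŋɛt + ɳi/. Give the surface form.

/ŋ/ is a voiced velar nasal. The preceding trigger /ɟ/ is palatal, so /ŋ/ must become palatal as well.
A voiced palatal nasal is [ɲ], so the surface segment is [ɲ].
The same rule applies at the second boundary: /ɳ/ → [n] next to /t/.

[nɔɟɲɛtni]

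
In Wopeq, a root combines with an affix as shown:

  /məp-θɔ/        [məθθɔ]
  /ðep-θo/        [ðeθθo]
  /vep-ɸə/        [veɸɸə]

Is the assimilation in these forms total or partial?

total assimilation

The segment that alternates is /p/, which surfaces as [θ] when adjacent to /θ/.
The output [θ] is identical to the trigger /θ/ — every feature (place, manner, voicing) has been copied — so this is total assimilation.
The other form behaves the same way: /p/ → [ɸ] before /ɸ/ — in each case the output is a copy of the following consonant.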